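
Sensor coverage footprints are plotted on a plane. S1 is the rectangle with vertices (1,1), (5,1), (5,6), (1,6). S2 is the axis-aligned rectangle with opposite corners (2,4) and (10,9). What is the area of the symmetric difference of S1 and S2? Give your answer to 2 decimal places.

|S1∩S2|: x∈[2,5], y∈[4,6] → 3·2 = 6.
|S1 △ S2| = |S1| + |S2| − 2·|S1∩S2| = 20 + 40 − 12 = 48.00.

48.00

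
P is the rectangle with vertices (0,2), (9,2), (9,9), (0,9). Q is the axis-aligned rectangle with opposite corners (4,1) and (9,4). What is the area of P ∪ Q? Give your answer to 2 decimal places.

68.00

By inclusion–exclusion:
Individual areas: |P| = 63, |Q| = 15.
|P∩Q|: x∈[4,9], y∈[2,4] → 5·2 = 10.
|P ∪ Q| = 78 − 10 = 68.00.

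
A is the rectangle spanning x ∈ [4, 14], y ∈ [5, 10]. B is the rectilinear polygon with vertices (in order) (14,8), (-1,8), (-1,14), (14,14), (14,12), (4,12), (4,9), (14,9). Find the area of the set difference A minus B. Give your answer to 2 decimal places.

|A| = 50, |A∩B| = 10.
|A ∖ B| = |A| − |A∩B| = 50 − 10 = 40.00.

40.00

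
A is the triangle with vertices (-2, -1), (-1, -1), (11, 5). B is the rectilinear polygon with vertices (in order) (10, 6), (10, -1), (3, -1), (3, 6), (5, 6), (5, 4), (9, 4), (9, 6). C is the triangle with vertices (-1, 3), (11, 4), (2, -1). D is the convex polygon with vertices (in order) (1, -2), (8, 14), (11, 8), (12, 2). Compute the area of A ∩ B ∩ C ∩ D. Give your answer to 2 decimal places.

The intersection is the polygon with vertices (8.356,3.78), (8.6,3.8), (3,1), (3,1.308).
By the shoelace formula its area is 1.11.

1.11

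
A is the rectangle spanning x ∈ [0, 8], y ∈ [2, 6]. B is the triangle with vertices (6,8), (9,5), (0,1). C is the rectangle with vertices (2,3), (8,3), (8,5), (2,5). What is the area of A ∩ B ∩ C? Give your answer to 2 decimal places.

8.09

The intersection is the polygon with vertices (4.5,3), (2,3), (2,3.333), (3.429,5), (8,5), (8,4.556).
By the shoelace formula its area is 8.09.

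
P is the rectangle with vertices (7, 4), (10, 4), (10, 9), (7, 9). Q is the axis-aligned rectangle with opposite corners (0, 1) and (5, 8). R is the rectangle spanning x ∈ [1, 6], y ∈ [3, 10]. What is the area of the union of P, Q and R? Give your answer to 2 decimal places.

By inclusion–exclusion:
Individual areas: |P| = 15, |Q| = 35, |R| = 35.
|P∩Q| = 0 (no overlap).
|P∩R| = 0 (no overlap).
|Q∩R|: x∈[1,5], y∈[3,8] → 4·5 = 20.
|P∩Q∩R| = 0.
|P ∪ Q ∪ R| = 85 − 20 + 0 = 65.00.

65.00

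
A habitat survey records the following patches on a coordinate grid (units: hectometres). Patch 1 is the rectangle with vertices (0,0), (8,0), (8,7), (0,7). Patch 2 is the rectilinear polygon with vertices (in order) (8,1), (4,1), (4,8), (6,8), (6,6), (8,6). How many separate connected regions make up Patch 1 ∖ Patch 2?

Patch 1 ∖ Patch 2 splits into 2 disjoint pieces (area 32, area 2).

2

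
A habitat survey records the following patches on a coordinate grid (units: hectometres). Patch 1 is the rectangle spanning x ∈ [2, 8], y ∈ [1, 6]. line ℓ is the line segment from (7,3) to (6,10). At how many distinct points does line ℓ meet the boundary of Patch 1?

1

The segment meets the boundary at (6.571,6).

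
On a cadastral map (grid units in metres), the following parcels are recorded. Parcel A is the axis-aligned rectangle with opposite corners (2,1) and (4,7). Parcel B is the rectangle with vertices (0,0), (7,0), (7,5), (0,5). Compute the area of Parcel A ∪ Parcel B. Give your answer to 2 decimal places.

By inclusion–exclusion:
Individual areas: |Parcel A| = 12, |Parcel B| = 35.
|Parcel A∩Parcel B|: x∈[2,4], y∈[1,5] → 2·4 = 8.
|Parcel A ∪ Parcel B| = 47 − 8 = 39.00.

39.00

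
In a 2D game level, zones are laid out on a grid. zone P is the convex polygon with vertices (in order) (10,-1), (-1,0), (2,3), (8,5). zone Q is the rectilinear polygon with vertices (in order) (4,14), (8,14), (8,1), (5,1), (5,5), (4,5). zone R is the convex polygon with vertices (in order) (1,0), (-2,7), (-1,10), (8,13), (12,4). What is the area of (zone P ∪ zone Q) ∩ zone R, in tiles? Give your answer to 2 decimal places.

49.92

|zone P ∪ zone Q| = 75.5.
|(zone P ∪ zone Q) ∩ zone R| = 49.92.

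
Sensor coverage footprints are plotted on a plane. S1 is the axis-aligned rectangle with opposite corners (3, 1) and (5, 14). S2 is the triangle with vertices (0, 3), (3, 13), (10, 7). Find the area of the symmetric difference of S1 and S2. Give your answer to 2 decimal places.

39.83

|S1| = 26, |S2| = 44, |S1∩S2| = 15.0857.
|S1 △ S2| = |S1| + |S2| − 2·|S1∩S2| = 26 + 44 − 30.1714 = 39.83.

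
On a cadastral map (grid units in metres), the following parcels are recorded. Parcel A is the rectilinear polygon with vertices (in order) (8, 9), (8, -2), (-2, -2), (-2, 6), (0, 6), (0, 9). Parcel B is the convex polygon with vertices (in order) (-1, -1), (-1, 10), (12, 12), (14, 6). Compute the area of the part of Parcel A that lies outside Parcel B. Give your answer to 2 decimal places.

|Parcel A| = 104, |Parcel A∩Parcel B| = 68.1.
|Parcel A ∖ Parcel B| = |Parcel A| − |Parcel A∩Parcel B| = 104 − 68.1 = 35.90.

35.90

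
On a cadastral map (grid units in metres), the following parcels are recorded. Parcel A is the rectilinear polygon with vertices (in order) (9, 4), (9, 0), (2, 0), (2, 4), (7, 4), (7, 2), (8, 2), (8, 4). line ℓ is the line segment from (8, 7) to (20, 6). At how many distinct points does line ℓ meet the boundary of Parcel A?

The segment lies entirely outside Parcel A and never meets its boundary.

0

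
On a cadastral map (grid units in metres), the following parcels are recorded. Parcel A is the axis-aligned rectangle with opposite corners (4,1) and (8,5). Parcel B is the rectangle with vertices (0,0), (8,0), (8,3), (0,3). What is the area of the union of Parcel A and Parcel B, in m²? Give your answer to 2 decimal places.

By inclusion–exclusion:
Individual areas: |Parcel A| = 16, |Parcel B| = 24.
|Parcel A∩Parcel B|: x∈[4,8], y∈[1,3] → 4·2 = 8.
|Parcel A ∪ Parcel B| = 40 − 8 = 32.00.

32.00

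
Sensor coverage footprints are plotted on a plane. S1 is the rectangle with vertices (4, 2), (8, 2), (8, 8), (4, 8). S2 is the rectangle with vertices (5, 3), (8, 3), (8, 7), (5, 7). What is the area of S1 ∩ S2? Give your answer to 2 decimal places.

12.00

|S1∩S2|: x∈[5,8], y∈[3,7] → 3·4 = 12.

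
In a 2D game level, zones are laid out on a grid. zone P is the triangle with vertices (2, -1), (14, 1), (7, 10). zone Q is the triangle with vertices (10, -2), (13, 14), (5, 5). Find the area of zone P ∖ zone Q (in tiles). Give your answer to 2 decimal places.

30.86

|zone P| = 61, |zone P∩zone Q| = 30.14.
|zone P ∖ zone Q| = |zone P| − |zone P∩zone Q| = 61 − 30.14 = 30.86.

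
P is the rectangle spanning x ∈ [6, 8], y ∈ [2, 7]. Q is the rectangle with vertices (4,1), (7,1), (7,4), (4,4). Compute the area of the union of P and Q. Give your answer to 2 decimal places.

17.00

By inclusion–exclusion:
Individual areas: |P| = 10, |Q| = 9.
|P∩Q|: x∈[6,7], y∈[2,4] → 1·2 = 2.
|P ∪ Q| = 19 − 2 = 17.00.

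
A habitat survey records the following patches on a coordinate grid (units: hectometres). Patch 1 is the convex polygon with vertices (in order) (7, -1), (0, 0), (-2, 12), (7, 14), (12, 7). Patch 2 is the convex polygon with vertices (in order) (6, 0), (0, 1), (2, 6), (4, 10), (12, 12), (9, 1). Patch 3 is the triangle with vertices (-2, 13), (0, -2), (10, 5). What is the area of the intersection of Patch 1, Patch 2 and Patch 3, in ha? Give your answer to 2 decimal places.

The intersection is the polygon with vertices (0,1), (2,6), (3.625,9.25), (10,5), (3.462,0.423).
By the shoelace formula its area is 44.62.

44.62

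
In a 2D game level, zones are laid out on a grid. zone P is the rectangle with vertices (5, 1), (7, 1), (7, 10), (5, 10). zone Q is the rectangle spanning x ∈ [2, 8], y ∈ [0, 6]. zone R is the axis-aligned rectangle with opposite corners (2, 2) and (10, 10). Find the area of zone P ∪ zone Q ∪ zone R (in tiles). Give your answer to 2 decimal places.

By inclusion–exclusion:
Individual areas: |zone P| = 18, |zone Q| = 36, |zone R| = 64.
|zone P∩zone Q|: x∈[5,7], y∈[1,6] → 2·5 = 10.
|zone P∩zone R|: x∈[5,7], y∈[2,10] → 2·8 = 16.
|zone Q∩zone R|: x∈[2,8], y∈[2,6] → 6·4 = 24.
|zone P∩zone Q∩zone R| = 8.
|zone P ∪ zone Q ∪ zone R| = 118 − 50 + 8 = 76.00.

76.00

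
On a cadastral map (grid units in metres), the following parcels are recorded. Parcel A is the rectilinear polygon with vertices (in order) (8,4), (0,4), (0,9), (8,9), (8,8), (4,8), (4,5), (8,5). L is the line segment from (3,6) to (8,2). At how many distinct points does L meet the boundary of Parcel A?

3

The segment meets the boundary at (5.5,4), (4.25,5), (4,5.2).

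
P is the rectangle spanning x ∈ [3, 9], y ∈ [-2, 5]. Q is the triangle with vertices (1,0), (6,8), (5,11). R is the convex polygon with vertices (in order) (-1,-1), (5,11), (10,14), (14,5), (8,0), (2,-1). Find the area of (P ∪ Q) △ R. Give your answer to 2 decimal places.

89.68

|P ∪ Q| = 52.4875.
|(P ∪ Q) ∩ R| = 42.1542.
|(P ∪ Q) △ R| = 52.4875 + 121.5 − 84.3083 = 89.68.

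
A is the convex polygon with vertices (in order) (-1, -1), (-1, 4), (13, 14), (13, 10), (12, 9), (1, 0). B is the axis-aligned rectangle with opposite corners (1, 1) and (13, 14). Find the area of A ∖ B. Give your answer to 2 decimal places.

11.04

|A| = 68, |A∩B| = 56.9603.
|A ∖ B| = |A| − |A∩B| = 68 − 56.9603 = 11.04.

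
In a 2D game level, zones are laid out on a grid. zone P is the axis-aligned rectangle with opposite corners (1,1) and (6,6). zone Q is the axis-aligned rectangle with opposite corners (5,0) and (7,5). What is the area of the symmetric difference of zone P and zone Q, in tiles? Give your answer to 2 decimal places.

27.00

|zone P∩zone Q|: x∈[5,6], y∈[1,5] → 1·4 = 4.
|zone P △ zone Q| = |zone P| + |zone Q| − 2·|zone P∩zone Q| = 25 + 10 − 8 = 27.00.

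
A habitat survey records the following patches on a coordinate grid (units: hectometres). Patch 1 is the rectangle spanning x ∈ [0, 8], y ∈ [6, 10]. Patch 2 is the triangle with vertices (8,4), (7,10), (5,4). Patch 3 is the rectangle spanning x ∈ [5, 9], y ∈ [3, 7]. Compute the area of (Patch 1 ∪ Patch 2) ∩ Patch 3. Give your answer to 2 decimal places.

8.00

The region (Patch 1 ∪ Patch 2) ∩ Patch 3 is the polygon with vertices (8,6), (7.667,6), (8,4), (5,4), (5.667,6), (5,6), (5,7), (8,7).
By the shoelace formula its area is 8.00.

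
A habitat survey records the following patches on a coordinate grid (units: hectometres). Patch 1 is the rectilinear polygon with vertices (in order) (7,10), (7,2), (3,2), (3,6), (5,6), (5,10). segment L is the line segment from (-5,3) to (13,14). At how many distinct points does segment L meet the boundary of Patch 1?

The segment meets the boundary at (6.455,10), (5,9.111).

2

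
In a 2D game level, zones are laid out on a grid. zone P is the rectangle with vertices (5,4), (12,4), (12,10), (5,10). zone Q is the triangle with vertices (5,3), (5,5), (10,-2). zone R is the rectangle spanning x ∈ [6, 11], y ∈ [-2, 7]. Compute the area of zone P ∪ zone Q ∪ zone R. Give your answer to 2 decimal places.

73.44

By inclusion–exclusion:
Individual areas: |zone P| = 42, |zone Q| = 5, |zone R| = 45.
|zone P∩zone Q| = 0.3571.
|zone P∩zone R|: x∈[6,11], y∈[4,7] → 5·3 = 15.
|zone Q∩zone R| = 3.2.
|zone P∩zone Q∩zone R| = 0.
|zone P ∪ zone Q ∪ zone R| = 92 − 18.5571 + 0 = 73.44.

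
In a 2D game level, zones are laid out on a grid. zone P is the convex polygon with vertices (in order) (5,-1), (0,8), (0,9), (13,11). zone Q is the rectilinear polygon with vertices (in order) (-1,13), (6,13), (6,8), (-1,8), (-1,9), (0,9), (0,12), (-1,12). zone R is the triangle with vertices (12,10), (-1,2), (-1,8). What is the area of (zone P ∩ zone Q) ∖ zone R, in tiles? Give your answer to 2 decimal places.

|zone P ∩ zone Q| = 8.7692.
|(zone P ∩ zone Q) ∩ zone R| = 3.6923.
|(zone P ∩ zone Q) ∖ zone R| = 8.7692 − 3.6923 = 5.08.

5.08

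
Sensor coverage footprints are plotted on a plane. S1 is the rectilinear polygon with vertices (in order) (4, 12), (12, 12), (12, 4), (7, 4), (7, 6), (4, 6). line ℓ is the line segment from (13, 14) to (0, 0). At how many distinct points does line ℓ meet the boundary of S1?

2

The segment meets the boundary at (5.571,6), (11.143,12).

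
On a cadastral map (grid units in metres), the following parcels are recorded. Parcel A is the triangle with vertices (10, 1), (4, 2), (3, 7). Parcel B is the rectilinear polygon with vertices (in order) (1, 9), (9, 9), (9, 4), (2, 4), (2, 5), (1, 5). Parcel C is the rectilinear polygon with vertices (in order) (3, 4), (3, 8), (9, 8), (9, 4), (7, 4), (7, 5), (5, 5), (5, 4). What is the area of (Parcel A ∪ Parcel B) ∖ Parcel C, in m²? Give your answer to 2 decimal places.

27.15

|Parcel A ∪ Parcel B| = 49.15.
|(Parcel A ∪ Parcel B) ∩ Parcel C| = 22.
|(Parcel A ∪ Parcel B) ∖ Parcel C| = 49.15 − 22 = 27.15.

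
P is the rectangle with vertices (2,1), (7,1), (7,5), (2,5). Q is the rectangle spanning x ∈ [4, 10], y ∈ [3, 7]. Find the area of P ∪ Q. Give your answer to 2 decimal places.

38.00

By inclusion–exclusion:
Individual areas: |P| = 20, |Q| = 24.
|P∩Q|: x∈[4,7], y∈[3,5] → 3·2 = 6.
|P ∪ Q| = 44 − 6 = 38.00.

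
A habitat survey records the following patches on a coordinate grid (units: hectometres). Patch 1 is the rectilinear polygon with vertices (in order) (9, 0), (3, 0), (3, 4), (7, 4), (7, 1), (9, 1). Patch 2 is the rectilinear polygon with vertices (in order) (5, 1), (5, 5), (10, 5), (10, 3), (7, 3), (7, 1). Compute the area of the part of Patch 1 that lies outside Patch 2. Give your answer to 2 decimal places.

|Patch 1| = 18, |Patch 1∩Patch 2| = 6.
|Patch 1 ∖ Patch 2| = |Patch 1| − |Patch 1∩Patch 2| = 18 − 6 = 12.00.

12.00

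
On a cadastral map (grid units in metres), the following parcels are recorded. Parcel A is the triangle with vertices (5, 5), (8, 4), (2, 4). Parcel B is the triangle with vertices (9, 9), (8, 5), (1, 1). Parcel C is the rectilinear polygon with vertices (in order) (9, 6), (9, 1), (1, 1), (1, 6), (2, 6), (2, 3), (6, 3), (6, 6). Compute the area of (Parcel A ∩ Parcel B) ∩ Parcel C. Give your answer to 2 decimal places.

0.34

The region (Parcel A ∩ Parcel B) ∩ Parcel C is the polygon with vertices (6.25,4), (6,4), (6,4.667), (6.895,4.368).
By the shoelace formula its area is 0.34.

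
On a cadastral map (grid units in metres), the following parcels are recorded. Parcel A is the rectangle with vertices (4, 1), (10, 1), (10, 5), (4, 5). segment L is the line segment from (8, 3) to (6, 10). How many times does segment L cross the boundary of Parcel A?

1

The segment meets the boundary at (7.429,5).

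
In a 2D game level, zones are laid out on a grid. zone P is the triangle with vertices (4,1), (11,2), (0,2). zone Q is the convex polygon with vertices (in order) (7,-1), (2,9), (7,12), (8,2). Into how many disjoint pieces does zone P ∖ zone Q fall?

2

zone P ∖ zone Q splits into 2 disjoint pieces (area 3.4833, area 0.675).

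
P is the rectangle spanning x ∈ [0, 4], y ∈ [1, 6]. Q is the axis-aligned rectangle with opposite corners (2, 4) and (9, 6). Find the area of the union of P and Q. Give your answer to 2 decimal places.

30.00

By inclusion–exclusion:
Individual areas: |P| = 20, |Q| = 14.
|P∩Q|: x∈[2,4], y∈[4,6] → 2·2 = 4.
|P ∪ Q| = 34 − 4 = 30.00.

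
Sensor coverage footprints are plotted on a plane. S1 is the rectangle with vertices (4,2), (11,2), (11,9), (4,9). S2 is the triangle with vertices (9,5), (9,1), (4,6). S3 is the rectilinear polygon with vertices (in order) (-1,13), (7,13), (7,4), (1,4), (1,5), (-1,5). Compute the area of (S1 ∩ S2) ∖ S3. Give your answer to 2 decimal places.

|S1 ∩ S2| = 9.5.
|(S1 ∩ S2) ∩ S3| = 3.1.
|(S1 ∩ S2) ∖ S3| = 9.5 − 3.1 = 6.40.

6.40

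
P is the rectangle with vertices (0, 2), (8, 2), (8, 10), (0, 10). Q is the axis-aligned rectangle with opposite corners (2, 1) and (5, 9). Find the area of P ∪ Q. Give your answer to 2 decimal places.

67.00

By inclusion–exclusion:
Individual areas: |P| = 64, |Q| = 24.
|P∩Q|: x∈[2,5], y∈[2,9] → 3·7 = 21.
|P ∪ Q| = 88 − 21 = 67.00.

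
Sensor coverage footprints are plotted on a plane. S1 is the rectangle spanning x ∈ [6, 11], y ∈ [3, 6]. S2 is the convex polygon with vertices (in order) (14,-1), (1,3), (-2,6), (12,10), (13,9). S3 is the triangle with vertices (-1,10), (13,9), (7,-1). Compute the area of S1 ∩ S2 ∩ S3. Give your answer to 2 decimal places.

12.87

The intersection is the polygon with vertices (6,6), (11,6), (11,5.667), (9.4,3), (6,3).
By the shoelace formula its area is 12.87.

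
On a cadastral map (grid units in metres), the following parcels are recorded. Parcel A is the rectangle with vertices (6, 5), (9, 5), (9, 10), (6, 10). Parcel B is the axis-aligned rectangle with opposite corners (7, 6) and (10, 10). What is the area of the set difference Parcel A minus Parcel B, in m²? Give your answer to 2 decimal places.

7.00

|Parcel A∩Parcel B|: x∈[7,9], y∈[6,10] → 2·4 = 8.
|Parcel A| = 15.
|Parcel A ∖ Parcel B| = |Parcel A| − |Parcel A∩Parcel B| = 15 − 8 = 7.00.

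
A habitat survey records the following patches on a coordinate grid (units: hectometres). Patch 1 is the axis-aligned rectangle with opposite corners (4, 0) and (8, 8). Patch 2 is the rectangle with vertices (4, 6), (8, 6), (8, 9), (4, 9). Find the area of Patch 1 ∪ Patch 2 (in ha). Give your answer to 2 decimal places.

By inclusion–exclusion:
Individual areas: |Patch 1| = 32, |Patch 2| = 12.
|Patch 1∩Patch 2|: x∈[4,8], y∈[6,8] → 4·2 = 8.
|Patch 1 ∪ Patch 2| = 44 − 8 = 36.00.

36.00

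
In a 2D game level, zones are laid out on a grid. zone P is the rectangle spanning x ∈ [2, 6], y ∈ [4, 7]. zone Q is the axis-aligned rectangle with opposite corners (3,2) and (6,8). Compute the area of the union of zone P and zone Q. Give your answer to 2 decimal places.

By inclusion–exclusion:
Individual areas: |zone P| = 12, |zone Q| = 18.
|zone P∩zone Q|: x∈[3,6], y∈[4,7] → 3·3 = 9.
|zone P ∪ zone Q| = 30 − 9 = 21.00.

21.00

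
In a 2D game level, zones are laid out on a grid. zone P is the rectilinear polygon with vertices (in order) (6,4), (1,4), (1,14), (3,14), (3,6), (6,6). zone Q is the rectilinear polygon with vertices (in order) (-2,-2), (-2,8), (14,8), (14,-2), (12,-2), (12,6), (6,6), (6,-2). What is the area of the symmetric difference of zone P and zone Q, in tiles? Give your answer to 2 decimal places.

|zone P| = 26, |zone Q| = 112, |zone P∩zone Q| = 14.
|zone P △ zone Q| = |zone P| + |zone Q| − 2·|zone P∩zone Q| = 26 + 112 − 28 = 110.00.

110.00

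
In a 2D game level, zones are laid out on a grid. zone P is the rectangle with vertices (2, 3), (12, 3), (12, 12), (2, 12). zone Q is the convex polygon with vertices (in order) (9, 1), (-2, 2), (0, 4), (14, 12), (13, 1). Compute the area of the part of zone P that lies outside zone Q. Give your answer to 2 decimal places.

|zone P| = 90, |zone P∩zone Q| = 50.
|zone P ∖ zone Q| = |zone P| − |zone P∩zone Q| = 90 − 50 = 40.00.

40.00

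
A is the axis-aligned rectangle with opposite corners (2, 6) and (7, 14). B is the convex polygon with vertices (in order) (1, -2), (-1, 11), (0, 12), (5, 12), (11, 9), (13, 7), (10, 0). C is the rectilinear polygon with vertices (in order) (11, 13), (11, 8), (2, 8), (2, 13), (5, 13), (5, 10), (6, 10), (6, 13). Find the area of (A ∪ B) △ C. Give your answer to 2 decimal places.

|A ∪ B| = 151.
|(A ∪ B) ∩ C| = 30.
|(A ∪ B) △ C| = 151 + 42 − 60 = 133.00.

133.00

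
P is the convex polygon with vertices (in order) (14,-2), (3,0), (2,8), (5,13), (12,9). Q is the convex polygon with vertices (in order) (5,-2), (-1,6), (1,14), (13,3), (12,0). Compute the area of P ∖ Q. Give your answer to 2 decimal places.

40.27

|P| = 122.5, |P∩Q| = 82.2307.
|P ∖ Q| = |P| − |P∩Q| = 122.5 − 82.2307 = 40.27.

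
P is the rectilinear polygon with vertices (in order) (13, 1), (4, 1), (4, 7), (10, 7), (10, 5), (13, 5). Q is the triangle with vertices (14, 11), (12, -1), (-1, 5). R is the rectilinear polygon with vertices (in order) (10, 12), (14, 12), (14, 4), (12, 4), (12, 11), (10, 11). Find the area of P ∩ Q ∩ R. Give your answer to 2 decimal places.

The intersection is the polygon with vertices (13,5), (12.833,4), (12,4), (12,5).
By the shoelace formula its area is 0.92.

0.92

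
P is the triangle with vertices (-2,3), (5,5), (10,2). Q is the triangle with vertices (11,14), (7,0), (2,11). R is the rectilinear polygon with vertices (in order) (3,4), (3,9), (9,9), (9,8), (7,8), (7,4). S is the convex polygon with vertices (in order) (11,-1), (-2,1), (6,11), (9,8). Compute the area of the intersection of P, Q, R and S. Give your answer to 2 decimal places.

0.87

The intersection is the polygon with vertices (5.182,4), (4.759,4.931), (5,5), (6.667,4).
By the shoelace formula its area is 0.87.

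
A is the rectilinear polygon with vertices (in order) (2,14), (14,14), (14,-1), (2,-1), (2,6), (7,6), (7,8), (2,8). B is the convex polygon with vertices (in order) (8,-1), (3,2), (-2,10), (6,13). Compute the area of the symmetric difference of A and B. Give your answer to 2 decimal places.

|A| = 170, |B| = 71.5, |A∩B| = 45.9857.
|A △ B| = |A| + |B| − 2·|A∩B| = 170 + 71.5 − 91.9714 = 149.53.

149.53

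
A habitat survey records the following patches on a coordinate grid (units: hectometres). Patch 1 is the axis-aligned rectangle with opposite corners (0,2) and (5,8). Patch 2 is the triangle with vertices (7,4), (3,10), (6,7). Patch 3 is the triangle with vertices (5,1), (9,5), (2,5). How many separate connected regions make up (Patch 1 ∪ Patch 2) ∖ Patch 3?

(Patch 1 ∪ Patch 2) ∖ Patch 3 is a single connected region.

1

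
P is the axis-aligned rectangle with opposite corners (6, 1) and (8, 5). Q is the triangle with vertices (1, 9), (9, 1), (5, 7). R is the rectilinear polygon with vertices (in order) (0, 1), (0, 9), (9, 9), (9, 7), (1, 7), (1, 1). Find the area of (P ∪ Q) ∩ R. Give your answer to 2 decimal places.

The region (P ∪ Q) ∩ R is the polygon with vertices (1,9), (5,7), (3,7).
By the shoelace formula its area is 2.00.

2.00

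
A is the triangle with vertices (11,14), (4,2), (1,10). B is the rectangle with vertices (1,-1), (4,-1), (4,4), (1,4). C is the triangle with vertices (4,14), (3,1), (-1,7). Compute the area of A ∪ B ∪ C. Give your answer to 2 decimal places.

76.40

By inclusion–exclusion:
Individual areas: |A| = 46, |B| = 15, |C| = 29.
|A∩B| = 0.75.
|A∩C| = 9.5003.
|B∩C| = 3.3462.
|A∩B∩C| = 0.
|A ∪ B ∪ C| = 90 − 13.5964 + 0 = 76.40.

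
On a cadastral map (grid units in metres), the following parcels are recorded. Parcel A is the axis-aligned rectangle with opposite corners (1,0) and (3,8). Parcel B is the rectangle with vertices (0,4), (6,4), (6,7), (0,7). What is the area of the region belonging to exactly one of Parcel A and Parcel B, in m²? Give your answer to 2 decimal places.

|Parcel A∩Parcel B|: x∈[1,3], y∈[4,7] → 2·3 = 6.
|Parcel A △ Parcel B| = |Parcel A| + |Parcel B| − 2·|Parcel A∩Parcel B| = 16 + 18 − 12 = 22.00.

22.00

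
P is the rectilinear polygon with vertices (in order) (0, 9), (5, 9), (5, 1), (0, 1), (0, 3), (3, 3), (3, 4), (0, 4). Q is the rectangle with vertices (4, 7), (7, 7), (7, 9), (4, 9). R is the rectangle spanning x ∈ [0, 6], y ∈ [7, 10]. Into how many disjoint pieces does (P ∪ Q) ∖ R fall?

(P ∪ Q) ∖ R splits into 2 disjoint pieces (area 2, area 27).

2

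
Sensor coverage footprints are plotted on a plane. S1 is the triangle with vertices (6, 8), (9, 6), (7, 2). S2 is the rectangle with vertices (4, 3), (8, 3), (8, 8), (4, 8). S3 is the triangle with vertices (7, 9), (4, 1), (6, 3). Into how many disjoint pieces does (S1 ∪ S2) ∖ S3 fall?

(S1 ∪ S2) ∖ S3 splits into 2 disjoint pieces (area 9.5833, area 8.4375).

2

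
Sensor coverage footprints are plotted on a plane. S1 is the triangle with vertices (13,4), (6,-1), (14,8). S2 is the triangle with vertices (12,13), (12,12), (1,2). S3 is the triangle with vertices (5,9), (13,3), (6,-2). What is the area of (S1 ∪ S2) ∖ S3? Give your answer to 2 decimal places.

|S1 ∪ S2| = 17.
|(S1 ∪ S2) ∩ S3| = 7.1381.
|(S1 ∪ S2) ∖ S3| = 17 − 7.1381 = 9.86.

9.86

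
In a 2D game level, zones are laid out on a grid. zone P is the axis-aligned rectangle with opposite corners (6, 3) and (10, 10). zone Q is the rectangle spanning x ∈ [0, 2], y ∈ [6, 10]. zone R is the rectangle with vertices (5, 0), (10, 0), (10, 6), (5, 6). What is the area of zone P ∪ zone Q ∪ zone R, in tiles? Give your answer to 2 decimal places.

54.00

By inclusion–exclusion:
Individual areas: |zone P| = 28, |zone Q| = 8, |zone R| = 30.
|zone P∩zone Q| = 0 (no overlap).
|zone P∩zone R|: x∈[6,10], y∈[3,6] → 4·3 = 12.
|zone Q∩zone R| = 0 (no overlap).
|zone P∩zone Q∩zone R| = 0.
|zone P ∪ zone Q ∪ zone R| = 66 − 12 + 0 = 54.00.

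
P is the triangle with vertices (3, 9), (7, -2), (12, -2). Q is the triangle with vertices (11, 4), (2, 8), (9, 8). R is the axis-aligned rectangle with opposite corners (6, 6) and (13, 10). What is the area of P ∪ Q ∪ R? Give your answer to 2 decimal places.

By inclusion–exclusion:
Individual areas: |P| = 27.5, |Q| = 14, |R| = 28.
|P∩Q| = 0.6615.
|P∩R| = 0.
|Q∩R| = 6.9444.
|P∩Q∩R| = 0.
|P ∪ Q ∪ R| = 69.5 − 7.606 + 0 = 61.89.

61.89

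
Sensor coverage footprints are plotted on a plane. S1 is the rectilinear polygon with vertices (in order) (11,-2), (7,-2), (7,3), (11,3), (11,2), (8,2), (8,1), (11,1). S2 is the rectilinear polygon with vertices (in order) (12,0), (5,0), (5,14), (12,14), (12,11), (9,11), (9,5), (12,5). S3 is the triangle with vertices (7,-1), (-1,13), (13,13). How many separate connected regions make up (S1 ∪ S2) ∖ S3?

(S1 ∪ S2) ∖ S3 splits into 3 disjoint pieces (area 25.2857, area 1.7857, area 7).

3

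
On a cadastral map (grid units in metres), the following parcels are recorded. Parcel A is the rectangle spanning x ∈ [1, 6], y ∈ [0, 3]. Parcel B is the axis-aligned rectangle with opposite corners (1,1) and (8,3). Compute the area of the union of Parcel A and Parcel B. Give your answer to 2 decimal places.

19.00

By inclusion–exclusion:
Individual areas: |Parcel A| = 15, |Parcel B| = 14.
|Parcel A∩Parcel B|: x∈[1,6], y∈[1,3] → 5·2 = 10.
|Parcel A ∪ Parcel B| = 29 − 10 = 19.00.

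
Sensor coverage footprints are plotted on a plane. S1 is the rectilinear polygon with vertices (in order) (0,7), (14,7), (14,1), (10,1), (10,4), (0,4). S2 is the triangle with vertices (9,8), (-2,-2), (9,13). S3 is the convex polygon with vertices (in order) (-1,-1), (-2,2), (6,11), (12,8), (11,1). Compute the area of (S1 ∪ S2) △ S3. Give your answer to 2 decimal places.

|S1 ∪ S2| = 73.25.
|(S1 ∪ S2) ∩ S3| = 50.956.
|(S1 ∪ S2) △ S3| = 73.25 + 104 − 101.9121 = 75.34.

75.34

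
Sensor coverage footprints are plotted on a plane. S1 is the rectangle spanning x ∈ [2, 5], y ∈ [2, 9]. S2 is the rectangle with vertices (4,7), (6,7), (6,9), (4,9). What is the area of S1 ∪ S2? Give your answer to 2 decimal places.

23.00

By inclusion–exclusion:
Individual areas: |S1| = 21, |S2| = 4.
|S1∩S2|: x∈[4,5], y∈[7,9] → 1·2 = 2.
|S1 ∪ S2| = 25 − 2 = 23.00.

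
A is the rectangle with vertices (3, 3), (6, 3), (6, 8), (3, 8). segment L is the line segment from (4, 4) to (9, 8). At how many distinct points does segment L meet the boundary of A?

The segment meets the boundary at (6,5.6).

1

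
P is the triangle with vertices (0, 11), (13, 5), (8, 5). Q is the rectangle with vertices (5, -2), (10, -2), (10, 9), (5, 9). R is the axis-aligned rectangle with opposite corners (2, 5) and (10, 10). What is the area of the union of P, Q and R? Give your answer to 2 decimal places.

By inclusion–exclusion:
Individual areas: |P| = 15, |Q| = 55, |R| = 40.
|P∩Q| = 9.3173.
|P∩R| = 12.3397.
|Q∩R|: x∈[5,10], y∈[5,9] → 5·4 = 20.
|P∩Q∩R| = 9.3173.
|P ∪ Q ∪ R| = 110 − 41.6571 + 9.3173 = 77.66.

77.66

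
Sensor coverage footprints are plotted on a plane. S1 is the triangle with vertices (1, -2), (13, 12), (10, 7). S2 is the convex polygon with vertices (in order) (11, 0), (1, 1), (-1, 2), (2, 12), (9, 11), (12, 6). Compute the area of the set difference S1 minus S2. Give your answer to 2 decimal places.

|S1| = 9, |S1∩S2| = 6.9058.
|S1 ∖ S2| = |S1| − |S1∩S2| = 9 − 6.9058 = 2.09.

2.09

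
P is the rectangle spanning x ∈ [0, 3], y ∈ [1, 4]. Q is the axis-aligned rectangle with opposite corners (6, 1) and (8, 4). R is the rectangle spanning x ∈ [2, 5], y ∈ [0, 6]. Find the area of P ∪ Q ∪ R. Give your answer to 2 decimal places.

30.00

By inclusion–exclusion:
Individual areas: |P| = 9, |Q| = 6, |R| = 18.
|P∩Q| = 0 (no overlap).
|P∩R|: x∈[2,3], y∈[1,4] → 1·3 = 3.
|Q∩R| = 0 (no overlap).
|P∩Q∩R| = 0.
|P ∪ Q ∪ R| = 33 − 3 + 0 = 30.00.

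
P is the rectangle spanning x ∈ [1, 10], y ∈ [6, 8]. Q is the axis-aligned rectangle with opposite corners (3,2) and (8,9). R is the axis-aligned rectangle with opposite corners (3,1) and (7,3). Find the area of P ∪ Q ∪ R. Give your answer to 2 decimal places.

By inclusion–exclusion:
Individual areas: |P| = 18, |Q| = 35, |R| = 8.
|P∩Q|: x∈[3,8], y∈[6,8] → 5·2 = 10.
|P∩R| = 0 (no overlap).
|Q∩R|: x∈[3,7], y∈[2,3] → 4·1 = 4.
|P∩Q∩R| = 0.
|P ∪ Q ∪ R| = 61 − 14 + 0 = 47.00.

47.00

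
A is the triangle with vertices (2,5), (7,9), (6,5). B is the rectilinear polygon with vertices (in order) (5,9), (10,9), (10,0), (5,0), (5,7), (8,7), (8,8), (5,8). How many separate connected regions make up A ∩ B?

2

A ∩ B splits into 2 disjoint pieces (area 0.5, area 2.5).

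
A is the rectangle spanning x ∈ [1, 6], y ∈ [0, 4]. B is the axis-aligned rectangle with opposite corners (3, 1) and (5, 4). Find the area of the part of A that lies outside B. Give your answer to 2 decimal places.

|A∩B|: x∈[3,5], y∈[1,4] → 2·3 = 6.
|A| = 20.
|A ∖ B| = |A| − |A∩B| = 20 − 6 = 14.00.

14.00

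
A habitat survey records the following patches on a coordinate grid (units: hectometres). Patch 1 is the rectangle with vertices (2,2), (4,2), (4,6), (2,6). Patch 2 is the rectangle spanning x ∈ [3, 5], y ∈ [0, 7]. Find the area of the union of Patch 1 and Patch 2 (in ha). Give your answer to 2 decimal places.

18.00

By inclusion–exclusion:
Individual areas: |Patch 1| = 8, |Patch 2| = 14.
|Patch 1∩Patch 2|: x∈[3,4], y∈[2,6] → 1·4 = 4.
|Patch 1 ∪ Patch 2| = 22 − 4 = 18.00.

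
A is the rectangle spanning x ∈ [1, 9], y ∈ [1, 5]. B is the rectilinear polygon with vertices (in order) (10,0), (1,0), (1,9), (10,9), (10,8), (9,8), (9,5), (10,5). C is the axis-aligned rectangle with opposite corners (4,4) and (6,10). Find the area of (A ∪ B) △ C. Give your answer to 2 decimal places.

|A ∪ B| = 78.
|(A ∪ B) ∩ C| = 10.
|(A ∪ B) △ C| = 78 + 12 − 20 = 70.00.

70.00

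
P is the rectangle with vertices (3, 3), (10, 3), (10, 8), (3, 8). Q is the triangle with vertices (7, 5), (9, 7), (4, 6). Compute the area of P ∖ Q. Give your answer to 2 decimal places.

|P| = 35, |P∩Q| = 4.
|P ∖ Q| = |P| − |P∩Q| = 35 − 4 = 31.00.

31.00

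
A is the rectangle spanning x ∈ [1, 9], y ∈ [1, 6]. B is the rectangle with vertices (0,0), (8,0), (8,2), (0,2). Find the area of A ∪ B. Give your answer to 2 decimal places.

By inclusion–exclusion:
Individual areas: |A| = 40, |B| = 16.
|A∩B|: x∈[1,8], y∈[1,2] → 7·1 = 7.
|A ∪ B| = 56 − 7 = 49.00.

49.00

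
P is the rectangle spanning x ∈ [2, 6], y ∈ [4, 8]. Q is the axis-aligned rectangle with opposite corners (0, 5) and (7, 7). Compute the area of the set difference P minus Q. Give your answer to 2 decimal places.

|P∩Q|: x∈[2,6], y∈[5,7] → 4·2 = 8.
|P| = 16.
|P ∖ Q| = |P| − |P∩Q| = 16 − 8 = 8.00.

8.00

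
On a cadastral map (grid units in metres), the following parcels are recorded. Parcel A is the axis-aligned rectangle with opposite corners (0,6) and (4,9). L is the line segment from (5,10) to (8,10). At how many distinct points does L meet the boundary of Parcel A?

0

The segment lies entirely outside Parcel A and never meets its boundary.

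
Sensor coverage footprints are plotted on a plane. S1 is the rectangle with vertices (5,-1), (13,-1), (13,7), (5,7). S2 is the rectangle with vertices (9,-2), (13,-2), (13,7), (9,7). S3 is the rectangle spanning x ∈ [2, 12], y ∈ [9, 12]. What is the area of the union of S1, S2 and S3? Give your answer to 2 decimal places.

By inclusion–exclusion:
Individual areas: |S1| = 64, |S2| = 36, |S3| = 30.
|S1∩S2|: x∈[9,13], y∈[-1,7] → 4·8 = 32.
|S1∩S3| = 0 (no overlap).
|S2∩S3| = 0 (no overlap).
|S1∩S2∩S3| = 0.
|S1 ∪ S2 ∪ S3| = 130 − 32 + 0 = 98.00.

98.00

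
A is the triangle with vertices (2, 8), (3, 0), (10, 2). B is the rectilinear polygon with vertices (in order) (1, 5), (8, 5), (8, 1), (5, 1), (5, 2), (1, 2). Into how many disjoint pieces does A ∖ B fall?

A ∖ B splits into 3 disjoint pieces (area 5.4375, area 4, area 2.0714).

3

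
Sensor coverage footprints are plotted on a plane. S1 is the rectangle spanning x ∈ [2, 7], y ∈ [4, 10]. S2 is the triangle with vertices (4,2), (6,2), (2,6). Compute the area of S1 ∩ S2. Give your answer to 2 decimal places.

The intersection is the polygon with vertices (3,4), (2,6), (4,4).
By the shoelace formula its area is 1.00.

1.00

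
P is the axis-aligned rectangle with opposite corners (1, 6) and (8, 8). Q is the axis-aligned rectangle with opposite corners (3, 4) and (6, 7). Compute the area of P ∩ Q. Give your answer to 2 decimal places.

3.00

|P∩Q|: x∈[3,6], y∈[6,7] → 3·1 = 3.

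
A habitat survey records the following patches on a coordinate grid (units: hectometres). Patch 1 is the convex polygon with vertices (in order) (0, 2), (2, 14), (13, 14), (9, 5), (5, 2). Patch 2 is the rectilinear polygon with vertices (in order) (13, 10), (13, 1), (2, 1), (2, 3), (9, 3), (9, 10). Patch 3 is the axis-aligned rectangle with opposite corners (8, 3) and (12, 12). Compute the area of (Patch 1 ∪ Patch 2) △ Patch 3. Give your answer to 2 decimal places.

117.39

|Patch 1 ∪ Patch 2| = 148.7778.
|(Patch 1 ∪ Patch 2) ∩ Patch 3| = 33.6944.
|(Patch 1 ∪ Patch 2) △ Patch 3| = 148.7778 + 36 − 67.3889 = 117.39.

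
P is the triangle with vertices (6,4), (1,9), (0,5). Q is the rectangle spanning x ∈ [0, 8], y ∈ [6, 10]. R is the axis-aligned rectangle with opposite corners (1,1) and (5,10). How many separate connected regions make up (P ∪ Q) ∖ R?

3

(P ∪ Q) ∖ R splits into 3 disjoint pieces (area 0.4167, area 4.9583, area 12).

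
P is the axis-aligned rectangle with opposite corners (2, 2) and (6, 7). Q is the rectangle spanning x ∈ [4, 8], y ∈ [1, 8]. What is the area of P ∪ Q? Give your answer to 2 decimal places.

38.00

By inclusion–exclusion:
Individual areas: |P| = 20, |Q| = 28.
|P∩Q|: x∈[4,6], y∈[2,7] → 2·5 = 10.
|P ∪ Q| = 48 − 10 = 38.00.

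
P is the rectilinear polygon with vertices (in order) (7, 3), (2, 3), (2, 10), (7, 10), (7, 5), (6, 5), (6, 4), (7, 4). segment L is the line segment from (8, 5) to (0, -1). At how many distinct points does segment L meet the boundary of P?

2

The segment meets the boundary at (5.333,3), (6.667,4).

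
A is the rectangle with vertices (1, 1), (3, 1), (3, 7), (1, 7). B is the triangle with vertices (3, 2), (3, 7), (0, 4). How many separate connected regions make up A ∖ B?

2

A ∖ B splits into 2 disjoint pieces (area 3.3333, area 2).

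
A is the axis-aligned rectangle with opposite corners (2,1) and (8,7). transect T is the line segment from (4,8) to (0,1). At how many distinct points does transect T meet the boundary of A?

The segment meets the boundary at (2,4.5), (3.429,7).

2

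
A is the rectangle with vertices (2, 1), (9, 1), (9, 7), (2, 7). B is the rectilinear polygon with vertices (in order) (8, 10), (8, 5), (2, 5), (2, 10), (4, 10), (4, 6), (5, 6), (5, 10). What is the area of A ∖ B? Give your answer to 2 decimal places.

31.00

|A| = 42, |A∩B| = 11.
|A ∖ B| = |A| − |A∩B| = 42 − 11 = 31.00.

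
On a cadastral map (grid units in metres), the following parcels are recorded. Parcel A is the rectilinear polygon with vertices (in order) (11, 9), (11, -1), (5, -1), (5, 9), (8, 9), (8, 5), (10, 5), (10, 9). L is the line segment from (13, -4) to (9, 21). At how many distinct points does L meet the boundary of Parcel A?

2

The segment meets the boundary at (10.92,9), (11,8.5).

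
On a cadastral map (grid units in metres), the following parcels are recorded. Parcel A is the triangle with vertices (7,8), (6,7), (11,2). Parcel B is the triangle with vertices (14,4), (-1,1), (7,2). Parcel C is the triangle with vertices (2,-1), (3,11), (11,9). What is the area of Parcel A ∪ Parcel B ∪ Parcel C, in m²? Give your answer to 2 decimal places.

54.82

By inclusion–exclusion:
Individual areas: |Parcel A| = 5, |Parcel B| = 4.5, |Parcel C| = 49.
|Parcel A∩Parcel B| = 0.098.
|Parcel A∩Parcel C| = 2.7777.
|Parcel B∩Parcel C| = 0.8008.
|Parcel A∩Parcel B∩Parcel C| = 0.
|Parcel A ∪ Parcel B ∪ Parcel C| = 58.5 − 3.6765 + 0 = 54.82.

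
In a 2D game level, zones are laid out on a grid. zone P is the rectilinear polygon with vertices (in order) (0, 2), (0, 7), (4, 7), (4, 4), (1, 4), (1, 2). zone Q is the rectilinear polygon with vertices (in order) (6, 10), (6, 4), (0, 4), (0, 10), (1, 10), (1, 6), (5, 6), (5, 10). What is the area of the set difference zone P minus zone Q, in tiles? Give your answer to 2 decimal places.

5.00

|zone P| = 14, |zone P∩zone Q| = 9.
|zone P ∖ zone Q| = |zone P| − |zone P∩zone Q| = 14 − 9 = 5.00.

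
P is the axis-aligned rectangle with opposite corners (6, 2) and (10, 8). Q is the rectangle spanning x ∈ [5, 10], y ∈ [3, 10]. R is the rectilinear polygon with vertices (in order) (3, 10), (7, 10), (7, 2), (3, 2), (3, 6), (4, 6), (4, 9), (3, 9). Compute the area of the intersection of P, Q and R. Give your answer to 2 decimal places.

The intersection is the polygon with vertices (6,3), (6,8), (7,8), (7,3).
By the shoelace formula its area is 5.00.

5.00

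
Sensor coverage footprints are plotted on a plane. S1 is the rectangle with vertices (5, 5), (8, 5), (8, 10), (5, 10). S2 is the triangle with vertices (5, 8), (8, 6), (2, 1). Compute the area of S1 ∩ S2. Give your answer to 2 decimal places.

5.40

The intersection is the polygon with vertices (5,5), (5,8), (8,6), (6.8,5).
By the shoelace formula its area is 5.40.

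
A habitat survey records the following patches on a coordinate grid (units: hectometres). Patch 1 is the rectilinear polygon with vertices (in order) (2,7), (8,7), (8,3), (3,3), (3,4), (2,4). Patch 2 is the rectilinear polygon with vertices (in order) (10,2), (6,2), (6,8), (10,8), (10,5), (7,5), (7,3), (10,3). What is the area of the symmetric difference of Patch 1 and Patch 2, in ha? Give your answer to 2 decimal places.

29.00

|Patch 1| = 23, |Patch 2| = 18, |Patch 1∩Patch 2| = 6.
|Patch 1 △ Patch 2| = |Patch 1| + |Patch 2| − 2·|Patch 1∩Patch 2| = 23 + 18 − 12 = 29.00.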